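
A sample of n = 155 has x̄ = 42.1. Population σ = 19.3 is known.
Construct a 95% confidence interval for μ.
(39.06, 45.14)

z-interval (σ known):
z* = 1.960 for 95% confidence

Margin of error = z* · σ/√n = 1.960 · 19.3/√155 = 3.04

CI: (42.1 - 3.04, 42.1 + 3.04) = (39.06, 45.14)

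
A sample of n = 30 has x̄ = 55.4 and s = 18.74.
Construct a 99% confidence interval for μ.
(45.97, 64.83)

t-interval (σ unknown):
df = n - 1 = 29
t* = 2.756 for 99% confidence

Margin of error = t* · s/√n = 2.756 · 18.74/√30 = 9.43

CI: (45.97, 64.83)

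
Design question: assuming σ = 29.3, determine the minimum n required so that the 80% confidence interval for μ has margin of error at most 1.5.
n ≥ 628

For margin E ≤ 1.5:
n ≥ (z* · σ / E)²
n ≥ (1.282 · 29.3 / 1.5)²
n ≥ 627.09

Minimum n = 628 (rounding up)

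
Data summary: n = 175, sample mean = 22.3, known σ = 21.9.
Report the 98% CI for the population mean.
(18.45, 26.15)

z-interval (σ known):
z* = 2.326 for 98% confidence

Margin of error = z* · σ/√n = 2.326 · 21.9/√175 = 3.85

CI: (22.3 - 3.85, 22.3 + 3.85) = (18.45, 26.15)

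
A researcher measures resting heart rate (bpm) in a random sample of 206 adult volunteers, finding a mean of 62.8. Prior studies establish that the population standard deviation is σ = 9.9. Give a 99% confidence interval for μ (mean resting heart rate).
(61.02, 64.58)

z-interval (σ known):
z* = 2.576 for 99% confidence

Margin of error = z* · σ/√n = 2.576 · 9.9/√206 = 1.78

CI: (62.8 - 1.78, 62.8 + 1.78) = (61.02, 64.58)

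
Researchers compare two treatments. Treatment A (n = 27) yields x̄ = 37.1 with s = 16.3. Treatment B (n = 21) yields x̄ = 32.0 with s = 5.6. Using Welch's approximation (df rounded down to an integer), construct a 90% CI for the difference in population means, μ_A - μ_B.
(-0.60, 10.80)

Difference: x̄₁ - x̄₂ = 5.10
SE = √(s₁²/n₁ + s₂²/n₂) = √(16.3²/27 + 5.6²/21) = 3.3666
df = 33.49 → 33 (Welch–Satterthwaite, rounded down)
t* = 1.692

CI: 5.10 ± 1.692 · 3.3666 = 5.10 ± 5.70 = (-0.60, 10.80)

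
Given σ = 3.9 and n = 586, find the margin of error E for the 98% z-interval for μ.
Margin of error = 0.37

Margin of error = z* · σ/√n
= 2.326 · 3.9/√586
= 2.326 · 3.9/24.2074
= 0.37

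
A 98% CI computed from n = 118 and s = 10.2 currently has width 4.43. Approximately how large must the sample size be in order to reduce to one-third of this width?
n ≈ 1062

CI width ∝ 1/√n
To reduce width by factor 3, need √n to grow by 3 → need 3² = 9 times as many samples.

Current: n = 118, width = 4.43
New: n = 1062, width ≈ 1.46

Width reduced by factor of 4.43/1.46 = 3.03.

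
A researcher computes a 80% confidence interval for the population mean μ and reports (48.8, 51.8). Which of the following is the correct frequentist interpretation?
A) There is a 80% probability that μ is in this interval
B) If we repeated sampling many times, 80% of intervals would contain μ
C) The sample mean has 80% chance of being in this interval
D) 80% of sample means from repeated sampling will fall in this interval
B

A) Wrong — μ is fixed; the randomness lives in the interval, not in μ.
B) Correct — this is the frequentist long-run coverage interpretation.
C) Wrong — x̄ is observed and sits in the interval by construction.
D) Wrong — coverage applies to intervals containing μ, not to future x̄ values.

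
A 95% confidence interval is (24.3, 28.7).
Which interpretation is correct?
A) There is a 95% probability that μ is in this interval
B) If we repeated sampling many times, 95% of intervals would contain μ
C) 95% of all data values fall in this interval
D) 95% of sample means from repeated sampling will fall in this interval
B

A) Wrong — μ is fixed; the randomness lives in the interval, not in μ.
B) Correct — this is the frequentist long-run coverage interpretation.
C) Wrong — a CI is about the parameter μ, not individual data values.
D) Wrong — coverage applies to intervals containing μ, not to future x̄ values.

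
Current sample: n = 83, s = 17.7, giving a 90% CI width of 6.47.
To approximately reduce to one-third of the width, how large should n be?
n ≈ 747

CI width ∝ 1/√n
To reduce width by factor 3, need √n to grow by 3 → need 3² = 9 times as many samples.

Current: n = 83, width = 6.47
New: n = 747, width ≈ 2.13

Width reduced by factor of 6.47/2.13 = 3.04.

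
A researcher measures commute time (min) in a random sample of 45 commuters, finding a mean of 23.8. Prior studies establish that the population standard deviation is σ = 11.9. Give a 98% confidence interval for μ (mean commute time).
(19.67, 27.93)

z-interval (σ known):
z* = 2.326 for 98% confidence

Margin of error = z* · σ/√n = 2.326 · 11.9/√45 = 4.13

CI: (23.8 - 4.13, 23.8 + 4.13) = (19.67, 27.93)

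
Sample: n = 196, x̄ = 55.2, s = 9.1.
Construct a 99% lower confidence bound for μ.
μ ≥ 53.68

Lower bound (one-sided):
t* = 2.346 (one-sided for 99%)
Lower bound = x̄ - t* · s/√n = 55.2 - 2.346 · 9.1/√196 = 53.68

We are 99% confident that μ ≥ 53.68.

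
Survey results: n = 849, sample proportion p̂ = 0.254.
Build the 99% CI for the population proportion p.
(0.216, 0.292)

Proportion CI:
SE = √(p̂(1-p̂)/n) = √(0.254 · 0.746 / 849) = 0.01494

z* = 2.576
Margin = z* · SE = 2.576 · 0.01494 = 0.0385

CI: 0.254 ± 0.0385 = (0.216, 0.292)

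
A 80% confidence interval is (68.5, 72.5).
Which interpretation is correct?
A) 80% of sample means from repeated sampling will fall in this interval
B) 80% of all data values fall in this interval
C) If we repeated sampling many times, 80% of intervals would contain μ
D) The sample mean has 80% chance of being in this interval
C

A) Wrong — coverage applies to intervals containing μ, not to future x̄ values.
B) Wrong — a CI is about the parameter μ, not individual data values.
C) Correct — this is the frequentist long-run coverage interpretation.
D) Wrong — x̄ is observed and sits in the interval by construction.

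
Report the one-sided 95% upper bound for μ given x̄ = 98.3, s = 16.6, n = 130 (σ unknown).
μ ≤ 100.71

Upper bound (one-sided):
t* = 1.657 (one-sided for 95%)
Upper bound = x̄ + t* · s/√n = 98.3 + 1.657 · 16.6/√130 = 100.71

We are 95% confident that μ ≤ 100.71.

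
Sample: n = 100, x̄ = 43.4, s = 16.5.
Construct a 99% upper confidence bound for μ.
μ ≤ 47.30

Upper bound (one-sided):
t* = 2.365 (one-sided for 99%)
Upper bound = x̄ + t* · s/√n = 43.4 + 2.365 · 16.5/√100 = 47.30

We are 99% confident that μ ≤ 47.30.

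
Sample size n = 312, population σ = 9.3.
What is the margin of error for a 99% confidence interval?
Margin of error = 1.36

Margin of error = z* · σ/√n
= 2.576 · 9.3/√312
= 2.576 · 9.3/17.6635
= 1.36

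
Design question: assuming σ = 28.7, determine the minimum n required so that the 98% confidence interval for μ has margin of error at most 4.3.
n ≥ 242

For margin E ≤ 4.3:
n ≥ (z* · σ / E)²
n ≥ (2.326 · 28.7 / 4.3)²
n ≥ 241.02

Minimum n = 242 (rounding up)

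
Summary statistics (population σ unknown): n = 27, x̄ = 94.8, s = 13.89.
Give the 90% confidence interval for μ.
(90.24, 99.36)

t-interval (σ unknown):
df = n - 1 = 26
t* = 1.706 for 90% confidence

Margin of error = t* · s/√n = 1.706 · 13.89/√27 = 4.56

CI: (90.24, 99.36)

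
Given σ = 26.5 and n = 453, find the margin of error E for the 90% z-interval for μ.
Margin of error = 2.05

Margin of error = z* · σ/√n
= 1.645 · 26.5/√453
= 1.645 · 26.5/21.2838
= 2.05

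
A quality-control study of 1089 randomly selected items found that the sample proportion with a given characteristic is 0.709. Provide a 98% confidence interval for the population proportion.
(0.677, 0.741)

Proportion CI:
SE = √(p̂(1-p̂)/n) = √(0.709 · 0.291 / 1089) = 0.01376

z* = 2.326
Margin = z* · SE = 2.326 · 0.01376 = 0.0320

CI: 0.709 ± 0.0320 = (0.677, 0.741)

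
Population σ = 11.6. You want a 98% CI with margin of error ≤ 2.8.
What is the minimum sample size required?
n ≥ 93

For margin E ≤ 2.8:
n ≥ (z* · σ / E)²
n ≥ (2.326 · 11.6 / 2.8)²
n ≥ 92.86

Minimum n = 93 (rounding up)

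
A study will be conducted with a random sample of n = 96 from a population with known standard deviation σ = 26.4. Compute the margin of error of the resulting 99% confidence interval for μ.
Margin of error = 6.94

Margin of error = z* · σ/√n
= 2.576 · 26.4/√96
= 2.576 · 26.4/9.7980
= 6.94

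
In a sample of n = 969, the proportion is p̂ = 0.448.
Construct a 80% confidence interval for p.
(0.428, 0.468)

Proportion CI:
SE = √(p̂(1-p̂)/n) = √(0.448 · 0.552 / 969) = 0.01598

z* = 1.282
Margin = z* · SE = 1.282 · 0.01598 = 0.0205

CI: 0.448 ± 0.0205 = (0.428, 0.468)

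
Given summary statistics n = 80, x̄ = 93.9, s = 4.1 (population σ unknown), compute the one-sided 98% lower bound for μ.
μ ≥ 92.94

Lower bound (one-sided):
t* = 2.088 (one-sided for 98%)
Lower bound = x̄ - t* · s/√n = 93.9 - 2.088 · 4.1/√80 = 92.94

We are 98% confident that μ ≥ 92.94.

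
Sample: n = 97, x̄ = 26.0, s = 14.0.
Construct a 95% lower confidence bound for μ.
μ ≥ 23.64

Lower bound (one-sided):
t* = 1.661 (one-sided for 95%)
Lower bound = x̄ - t* · s/√n = 26.0 - 1.661 · 14.0/√97 = 23.64

We are 95% confident that μ ≥ 23.64.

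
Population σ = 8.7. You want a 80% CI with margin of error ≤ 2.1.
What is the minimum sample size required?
n ≥ 29

For margin E ≤ 2.1:
n ≥ (z* · σ / E)²
n ≥ (1.282 · 8.7 / 2.1)²
n ≥ 28.21

Minimum n = 29 (rounding up)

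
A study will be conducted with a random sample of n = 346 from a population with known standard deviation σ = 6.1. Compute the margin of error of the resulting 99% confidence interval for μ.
Margin of error = 0.84

Margin of error = z* · σ/√n
= 2.576 · 6.1/√346
= 2.576 · 6.1/18.6011
= 0.84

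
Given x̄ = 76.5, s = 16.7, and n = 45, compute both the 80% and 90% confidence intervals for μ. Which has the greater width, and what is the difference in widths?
90% CI is wider by 1.88

df = 44
80% CI: t* = 1.301, (73.26, 79.74), width = 2 · t* · s/√n = 6.48
90% CI: t* = 1.680, (72.32, 80.68), width = 2 · t* · s/√n = 8.36

The 90% CI is wider by 8.36 - 6.48 = 1.88.
Higher confidence requires a wider interval.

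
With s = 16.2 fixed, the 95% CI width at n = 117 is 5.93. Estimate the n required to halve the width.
n ≈ 468

CI width ∝ 1/√n
To reduce width by factor 2, need √n to grow by 2 → need 2² = 4 times as many samples.

Current: n = 117, width = 5.93
New: n = 468, width ≈ 2.94

Width reduced by factor of 5.93/2.94 = 2.02.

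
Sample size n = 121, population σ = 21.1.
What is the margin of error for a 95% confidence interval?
Margin of error = 3.76

Margin of error = z* · σ/√n
= 1.960 · 21.1/√121
= 1.960 · 21.1/11.0000
= 3.76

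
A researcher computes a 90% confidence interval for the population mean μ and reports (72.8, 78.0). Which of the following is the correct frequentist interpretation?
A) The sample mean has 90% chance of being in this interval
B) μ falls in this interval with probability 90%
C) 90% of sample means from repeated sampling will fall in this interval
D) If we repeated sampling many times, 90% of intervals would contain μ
D

A) Wrong — x̄ is observed and sits in the interval by construction.
B) Wrong — μ is fixed; the randomness lives in the interval, not in μ.
C) Wrong — coverage applies to intervals containing μ, not to future x̄ values.
D) Correct — this is the frequentist long-run coverage interpretation.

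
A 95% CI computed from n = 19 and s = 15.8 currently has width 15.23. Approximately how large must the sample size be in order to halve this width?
n ≈ 76

CI width ∝ 1/√n
To reduce width by factor 2, need √n to grow by 2 → need 2² = 4 times as many samples.

Current: n = 19, width = 15.23
New: n = 76, width ≈ 7.22

Width reduced by factor of 15.23/7.22 = 2.11.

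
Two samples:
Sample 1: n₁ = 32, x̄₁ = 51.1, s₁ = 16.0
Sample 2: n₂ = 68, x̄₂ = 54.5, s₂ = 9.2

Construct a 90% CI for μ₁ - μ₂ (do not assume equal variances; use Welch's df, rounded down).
(-8.52, 1.72)

Difference: x̄₁ - x̄₂ = -3.40
SE = √(s₁²/n₁ + s₂²/n₂) = √(16.0²/32 + 9.2²/68) = 3.0405
df = 40.94 → 40 (Welch–Satterthwaite, rounded down)
t* = 1.684

CI: -3.40 ± 1.684 · 3.0405 = -3.40 ± 5.12 = (-8.52, 1.72)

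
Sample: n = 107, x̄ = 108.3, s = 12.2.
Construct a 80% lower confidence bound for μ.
μ ≥ 107.30

Lower bound (one-sided):
t* = 0.845 (one-sided for 80%)
Lower bound = x̄ - t* · s/√n = 108.3 - 0.845 · 12.2/√107 = 107.30

We are 80% confident that μ ≥ 107.30.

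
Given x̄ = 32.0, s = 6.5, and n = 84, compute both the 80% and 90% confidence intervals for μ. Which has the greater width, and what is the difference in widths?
90% CI is wider by 0.53

df = 83
80% CI: t* = 1.292, (31.08, 32.92), width = 2 · t* · s/√n = 1.83
90% CI: t* = 1.663, (30.82, 33.18), width = 2 · t* · s/√n = 2.36

The 90% CI is wider by 2.36 - 1.83 = 0.53.
Higher confidence requires a wider interval.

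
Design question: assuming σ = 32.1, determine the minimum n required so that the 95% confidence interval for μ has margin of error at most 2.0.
n ≥ 990

For margin E ≤ 2.0:
n ≥ (z* · σ / E)²
n ≥ (1.960 · 32.1 / 2.0)²
n ≥ 989.61

Minimum n = 990 (rounding up)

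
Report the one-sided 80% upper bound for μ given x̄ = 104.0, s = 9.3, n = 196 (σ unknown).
μ ≤ 104.56

Upper bound (one-sided):
t* = 0.843 (one-sided for 80%)
Upper bound = x̄ + t* · s/√n = 104.0 + 0.843 · 9.3/√196 = 104.56

We are 80% confident that μ ≤ 104.56.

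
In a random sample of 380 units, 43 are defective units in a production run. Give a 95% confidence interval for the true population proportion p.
(0.081, 0.145)

Proportion CI:
p̂ = 43/380 = 0.11316
SE = √(p̂(1-p̂)/n) = √(0.11316 · 0.88684 / 380) = 0.01625

z* = 1.960
Margin = z* · SE = 1.960 · 0.01625 = 0.0319

CI: 0.11316 ± 0.0319 = (0.081, 0.145)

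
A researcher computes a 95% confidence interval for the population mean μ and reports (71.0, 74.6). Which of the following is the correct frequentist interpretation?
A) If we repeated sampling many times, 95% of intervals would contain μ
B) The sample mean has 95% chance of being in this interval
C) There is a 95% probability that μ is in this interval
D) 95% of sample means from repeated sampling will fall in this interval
A

A) Correct — this is the frequentist long-run coverage interpretation.
B) Wrong — x̄ is observed and sits in the interval by construction.
C) Wrong — μ is fixed; the randomness lives in the interval, not in μ.
D) Wrong — coverage applies to intervals containing μ, not to future x̄ values.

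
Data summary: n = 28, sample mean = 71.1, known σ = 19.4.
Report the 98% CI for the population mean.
(62.57, 79.63)

z-interval (σ known):
z* = 2.326 for 98% confidence

Margin of error = z* · σ/√n = 2.326 · 19.4/√28 = 8.53

CI: (71.1 - 8.53, 71.1 + 8.53) = (62.57, 79.63)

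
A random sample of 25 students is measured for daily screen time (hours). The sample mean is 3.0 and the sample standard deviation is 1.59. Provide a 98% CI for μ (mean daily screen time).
(2.21, 3.79)

t-interval (σ unknown):
df = n - 1 = 24
t* = 2.492 for 98% confidence

Margin of error = t* · s/√n = 2.492 · 1.59/√25 = 0.79

CI: (2.21, 3.79)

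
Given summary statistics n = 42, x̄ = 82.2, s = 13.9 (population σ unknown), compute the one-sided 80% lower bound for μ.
μ ≥ 80.38

Lower bound (one-sided):
t* = 0.850 (one-sided for 80%)
Lower bound = x̄ - t* · s/√n = 82.2 - 0.850 · 13.9/√42 = 80.38

We are 80% confident that μ ≥ 80.38.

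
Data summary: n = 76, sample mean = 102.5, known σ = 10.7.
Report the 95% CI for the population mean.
(100.09, 104.91)

z-interval (σ known):
z* = 1.960 for 95% confidence

Margin of error = z* · σ/√n = 1.960 · 10.7/√76 = 2.41

CI: (102.5 - 2.41, 102.5 + 2.41) = (100.09, 104.91)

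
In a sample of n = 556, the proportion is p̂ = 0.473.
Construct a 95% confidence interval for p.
(0.431, 0.515)

Proportion CI:
SE = √(p̂(1-p̂)/n) = √(0.473 · 0.527 / 556) = 0.02117

z* = 1.960
Margin = z* · SE = 1.960 · 0.02117 = 0.0415

CI: 0.473 ± 0.0415 = (0.431, 0.515)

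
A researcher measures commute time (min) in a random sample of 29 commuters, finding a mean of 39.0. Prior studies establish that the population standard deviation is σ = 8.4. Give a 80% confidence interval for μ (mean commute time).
(37.00, 41.00)

z-interval (σ known):
z* = 1.282 for 80% confidence

Margin of error = z* · σ/√n = 1.282 · 8.4/√29 = 2.00

CI: (39.0 - 2.00, 39.0 + 2.00) = (37.00, 41.00)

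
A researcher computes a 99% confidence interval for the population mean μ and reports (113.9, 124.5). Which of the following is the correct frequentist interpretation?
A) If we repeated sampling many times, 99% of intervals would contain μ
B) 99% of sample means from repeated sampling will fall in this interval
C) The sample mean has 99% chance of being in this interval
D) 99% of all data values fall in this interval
A

A) Correct — this is the frequentist long-run coverage interpretation.
B) Wrong — coverage applies to intervals containing μ, not to future x̄ values.
C) Wrong — x̄ is observed and sits in the interval by construction.
D) Wrong — a CI is about the parameter μ, not individual data values.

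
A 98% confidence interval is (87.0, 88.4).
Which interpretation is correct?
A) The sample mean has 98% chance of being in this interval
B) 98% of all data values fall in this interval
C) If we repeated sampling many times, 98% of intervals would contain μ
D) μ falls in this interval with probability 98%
C

A) Wrong — x̄ is observed and sits in the interval by construction.
B) Wrong — a CI is about the parameter μ, not individual data values.
C) Correct — this is the frequentist long-run coverage interpretation.
D) Wrong — μ is fixed; the randomness lives in the interval, not in μ.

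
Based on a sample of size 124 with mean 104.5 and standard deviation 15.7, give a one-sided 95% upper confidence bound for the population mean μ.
μ ≤ 106.84

Upper bound (one-sided):
t* = 1.657 (one-sided for 95%)
Upper bound = x̄ + t* · s/√n = 104.5 + 1.657 · 15.7/√124 = 106.84

We are 95% confident that μ ≤ 106.84.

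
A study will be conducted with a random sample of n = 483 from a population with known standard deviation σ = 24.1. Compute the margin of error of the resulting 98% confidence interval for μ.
Margin of error = 2.55

Margin of error = z* · σ/√n
= 2.326 · 24.1/√483
= 2.326 · 24.1/21.9773
= 2.55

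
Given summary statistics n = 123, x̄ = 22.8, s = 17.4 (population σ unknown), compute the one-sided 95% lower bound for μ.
μ ≥ 20.20

Lower bound (one-sided):
t* = 1.657 (one-sided for 95%)
Lower bound = x̄ - t* · s/√n = 22.8 - 1.657 · 17.4/√123 = 20.20

We are 95% confident that μ ≥ 20.20.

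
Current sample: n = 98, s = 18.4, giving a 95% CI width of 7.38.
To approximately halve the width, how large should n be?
n ≈ 392

CI width ∝ 1/√n
To reduce width by factor 2, need √n to grow by 2 → need 2² = 4 times as many samples.

Current: n = 98, width = 7.38
New: n = 392, width ≈ 3.65

Width reduced by factor of 7.38/3.65 = 2.02.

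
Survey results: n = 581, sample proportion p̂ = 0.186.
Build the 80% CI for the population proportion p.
(0.165, 0.207)

Proportion CI:
SE = √(p̂(1-p̂)/n) = √(0.186 · 0.814 / 581) = 0.01614

z* = 1.282
Margin = z* · SE = 1.282 · 0.01614 = 0.0207

CI: 0.186 ± 0.0207 = (0.165, 0.207)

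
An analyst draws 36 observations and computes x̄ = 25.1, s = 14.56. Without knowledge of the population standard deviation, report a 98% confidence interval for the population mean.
(19.18, 31.02)

t-interval (σ unknown):
df = n - 1 = 35
t* = 2.438 for 98% confidence

Margin of error = t* · s/√n = 2.438 · 14.56/√36 = 5.92

CI: (19.18, 31.02)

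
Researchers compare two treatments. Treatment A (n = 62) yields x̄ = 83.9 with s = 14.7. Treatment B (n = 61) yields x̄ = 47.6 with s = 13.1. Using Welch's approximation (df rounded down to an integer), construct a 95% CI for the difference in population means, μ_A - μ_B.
(31.33, 41.27)

Difference: x̄₁ - x̄₂ = 36.30
SE = √(s₁²/n₁ + s₂²/n₂) = √(14.7²/62 + 13.1²/61) = 2.5097
df = 119.84 → 119 (Welch–Satterthwaite, rounded down)
t* = 1.980

CI: 36.30 ± 1.980 · 2.5097 = 36.30 ± 4.97 = (31.33, 41.27)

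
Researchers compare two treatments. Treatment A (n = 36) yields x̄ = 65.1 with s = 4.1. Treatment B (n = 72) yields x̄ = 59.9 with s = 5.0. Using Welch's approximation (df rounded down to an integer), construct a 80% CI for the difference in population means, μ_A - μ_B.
(4.03, 6.37)

Difference: x̄₁ - x̄₂ = 5.20
SE = √(s₁²/n₁ + s₂²/n₂) = √(4.1²/36 + 5.0²/72) = 0.9023
df = 83.61 → 83 (Welch–Satterthwaite, rounded down)
t* = 1.292

CI: 5.20 ± 1.292 · 0.9023 = 5.20 ± 1.17 = (4.03, 6.37)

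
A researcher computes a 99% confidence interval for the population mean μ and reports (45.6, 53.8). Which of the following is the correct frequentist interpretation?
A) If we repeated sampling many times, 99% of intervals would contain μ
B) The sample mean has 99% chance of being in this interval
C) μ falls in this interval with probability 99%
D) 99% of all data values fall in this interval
A

A) Correct — this is the frequentist long-run coverage interpretation.
B) Wrong — x̄ is observed and sits in the interval by construction.
C) Wrong — μ is fixed; the randomness lives in the interval, not in μ.
D) Wrong — a CI is about the parameter μ, not individual data values.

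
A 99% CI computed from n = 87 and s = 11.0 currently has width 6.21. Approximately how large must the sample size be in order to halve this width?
n ≈ 348

CI width ∝ 1/√n
To reduce width by factor 2, need √n to grow by 2 → need 2² = 4 times as many samples.

Current: n = 87, width = 6.21
New: n = 348, width ≈ 3.05

Width reduced by factor of 6.21/3.05 = 2.04.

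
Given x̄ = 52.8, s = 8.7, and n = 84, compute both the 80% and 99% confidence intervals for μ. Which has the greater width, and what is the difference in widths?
99% CI is wider by 2.55

df = 83
80% CI: t* = 1.292, (51.57, 54.03), width = 2 · t* · s/√n = 2.45
99% CI: t* = 2.636, (50.30, 55.30), width = 2 · t* · s/√n = 5.00

The 99% CI is wider by 5.00 - 2.45 = 2.55.
Higher confidence requires a wider interval.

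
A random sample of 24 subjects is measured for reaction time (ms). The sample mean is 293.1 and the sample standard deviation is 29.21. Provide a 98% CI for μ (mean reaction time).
(278.19, 308.01)

t-interval (σ unknown):
df = n - 1 = 23
t* = 2.500 for 98% confidence

Margin of error = t* · s/√n = 2.500 · 29.21/√24 = 14.91

CI: (278.19, 308.01)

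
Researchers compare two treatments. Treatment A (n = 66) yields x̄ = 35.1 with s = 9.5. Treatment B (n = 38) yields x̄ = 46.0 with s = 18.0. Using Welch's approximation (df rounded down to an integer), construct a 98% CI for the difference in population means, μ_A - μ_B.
(-18.46, -3.34)

Difference: x̄₁ - x̄₂ = -10.90
SE = √(s₁²/n₁ + s₂²/n₂) = √(9.5²/66 + 18.0²/38) = 3.1454
df = 49.10 → 49 (Welch–Satterthwaite, rounded down)
t* = 2.405

CI: -10.90 ± 2.405 · 3.1454 = -10.90 ± 7.56 = (-18.46, -3.34)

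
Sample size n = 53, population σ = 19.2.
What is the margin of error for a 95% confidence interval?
Margin of error = 5.17

Margin of error = z* · σ/√n
= 1.960 · 19.2/√53
= 1.960 · 19.2/7.2801
= 5.17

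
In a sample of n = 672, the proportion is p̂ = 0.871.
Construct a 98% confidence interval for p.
(0.841, 0.901)

Proportion CI:
SE = √(p̂(1-p̂)/n) = √(0.871 · 0.129 / 672) = 0.01293

z* = 2.326
Margin = z* · SE = 2.326 · 0.01293 = 0.0301

CI: 0.871 ± 0.0301 = (0.841, 0.901)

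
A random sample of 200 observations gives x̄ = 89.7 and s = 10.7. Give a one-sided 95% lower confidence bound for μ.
μ ≥ 88.45

Lower bound (one-sided):
t* = 1.653 (one-sided for 95%)
Lower bound = x̄ - t* · s/√n = 89.7 - 1.653 · 10.7/√200 = 88.45

We are 95% confident that μ ≥ 88.45.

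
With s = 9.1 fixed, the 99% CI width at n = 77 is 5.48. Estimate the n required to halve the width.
n ≈ 308

CI width ∝ 1/√n
To reduce width by factor 2, need √n to grow by 2 → need 2² = 4 times as many samples.

Current: n = 77, width = 5.48
New: n = 308, width ≈ 2.69

Width reduced by factor of 5.48/2.69 = 2.04.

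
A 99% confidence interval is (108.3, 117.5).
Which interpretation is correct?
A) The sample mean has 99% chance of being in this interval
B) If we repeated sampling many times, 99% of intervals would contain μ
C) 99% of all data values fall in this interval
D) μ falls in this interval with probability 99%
B

A) Wrong — x̄ is observed and sits in the interval by construction.
B) Correct — this is the frequentist long-run coverage interpretation.
C) Wrong — a CI is about the parameter μ, not individual data values.
D) Wrong — μ is fixed; the randomness lives in the interval, not in μ.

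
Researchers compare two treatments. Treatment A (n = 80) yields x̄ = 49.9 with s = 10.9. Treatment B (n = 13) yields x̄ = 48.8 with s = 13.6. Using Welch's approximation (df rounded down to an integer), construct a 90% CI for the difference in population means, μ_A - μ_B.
(-5.88, 8.08)

Difference: x̄₁ - x̄₂ = 1.10
SE = √(s₁²/n₁ + s₂²/n₂) = √(10.9²/80 + 13.6²/13) = 3.9639
df = 14.61 → 14 (Welch–Satterthwaite, rounded down)
t* = 1.761

CI: 1.10 ± 1.761 · 3.9639 = 1.10 ± 6.98 = (-5.88, 8.08)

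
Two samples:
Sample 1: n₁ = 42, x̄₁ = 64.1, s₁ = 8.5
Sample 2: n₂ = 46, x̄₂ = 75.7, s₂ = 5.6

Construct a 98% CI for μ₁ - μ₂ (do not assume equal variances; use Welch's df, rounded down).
(-15.29, -7.91)

Difference: x̄₁ - x̄₂ = -11.60
SE = √(s₁²/n₁ + s₂²/n₂) = √(8.5²/42 + 5.6²/46) = 1.5498
df = 69.93 → 69 (Welch–Satterthwaite, rounded down)
t* = 2.382

CI: -11.60 ± 2.382 · 1.5498 = -11.60 ± 3.69 = (-15.29, -7.91)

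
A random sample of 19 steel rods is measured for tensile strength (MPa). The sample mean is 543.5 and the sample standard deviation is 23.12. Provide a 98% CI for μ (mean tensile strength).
(529.96, 557.04)

t-interval (σ unknown):
df = n - 1 = 18
t* = 2.552 for 98% confidence

Margin of error = t* · s/√n = 2.552 · 23.12/√19 = 13.54

CI: (529.96, 557.04)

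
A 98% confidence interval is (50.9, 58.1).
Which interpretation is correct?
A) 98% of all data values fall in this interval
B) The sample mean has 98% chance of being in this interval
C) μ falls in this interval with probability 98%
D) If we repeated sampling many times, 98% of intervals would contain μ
D

A) Wrong — a CI is about the parameter μ, not individual data values.
B) Wrong — x̄ is observed and sits in the interval by construction.
C) Wrong — μ is fixed; the randomness lives in the interval, not in μ.
D) Correct — this is the frequentist long-run coverage interpretation.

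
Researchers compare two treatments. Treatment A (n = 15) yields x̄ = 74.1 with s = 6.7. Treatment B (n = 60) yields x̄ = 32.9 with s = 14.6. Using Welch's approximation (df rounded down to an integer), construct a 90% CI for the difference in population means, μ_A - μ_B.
(36.91, 45.49)

Difference: x̄₁ - x̄₂ = 41.20
SE = √(s₁²/n₁ + s₂²/n₂) = √(6.7²/15 + 14.6²/60) = 2.5584
df = 50.19 → 50 (Welch–Satterthwaite, rounded down)
t* = 1.676

CI: 41.20 ± 1.676 · 2.5584 = 41.20 ± 4.29 = (36.91, 45.49)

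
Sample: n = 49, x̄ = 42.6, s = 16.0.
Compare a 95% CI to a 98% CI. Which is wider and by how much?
98% CI is wider by 1.81

df = 48
95% CI: t* = 2.011, (38.00, 47.20), width = 2 · t* · s/√n = 9.19
98% CI: t* = 2.407, (37.10, 48.10), width = 2 · t* · s/√n = 11.00

The 98% CI is wider by 11.00 - 9.19 = 1.81.
Higher confidence requires a wider interval.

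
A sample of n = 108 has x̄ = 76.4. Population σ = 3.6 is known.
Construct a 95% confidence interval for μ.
(75.72, 77.08)

z-interval (σ known):
z* = 1.960 for 95% confidence

Margin of error = z* · σ/√n = 1.960 · 3.6/√108 = 0.68

CI: (76.4 - 0.68, 76.4 + 0.68) = (75.72, 77.08)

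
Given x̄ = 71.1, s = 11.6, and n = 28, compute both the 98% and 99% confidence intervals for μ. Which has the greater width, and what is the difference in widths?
99% CI is wider by 1.31

df = 27
98% CI: t* = 2.473, (65.68, 76.52), width = 2 · t* · s/√n = 10.84
99% CI: t* = 2.771, (65.03, 77.17), width = 2 · t* · s/√n = 12.15

The 99% CI is wider by 12.15 - 10.84 = 1.31.
Higher confidence requires a wider interval.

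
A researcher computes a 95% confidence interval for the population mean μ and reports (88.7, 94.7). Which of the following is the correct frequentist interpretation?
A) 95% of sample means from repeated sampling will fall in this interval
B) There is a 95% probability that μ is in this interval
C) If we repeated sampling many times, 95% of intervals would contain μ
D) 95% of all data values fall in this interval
C

A) Wrong — coverage applies to intervals containing μ, not to future x̄ values.
B) Wrong — μ is fixed; the randomness lives in the interval, not in μ.
C) Correct — this is the frequentist long-run coverage interpretation.
D) Wrong — a CI is about the parameter μ, not individual data values.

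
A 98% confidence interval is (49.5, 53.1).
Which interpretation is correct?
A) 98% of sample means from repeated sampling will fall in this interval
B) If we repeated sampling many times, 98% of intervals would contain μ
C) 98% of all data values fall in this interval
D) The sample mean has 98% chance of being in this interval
B

A) Wrong — coverage applies to intervals containing μ, not to future x̄ values.
B) Correct — this is the frequentist long-run coverage interpretation.
C) Wrong — a CI is about the parameter μ, not individual data values.
D) Wrong — x̄ is observed and sits in the interval by construction.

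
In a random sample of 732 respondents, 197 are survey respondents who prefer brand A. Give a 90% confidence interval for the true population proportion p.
(0.242, 0.296)

Proportion CI:
p̂ = 197/732 = 0.26913
SE = √(p̂(1-p̂)/n) = √(0.26913 · 0.73087 / 732) = 0.01639

z* = 1.645
Margin = z* · SE = 1.645 · 0.01639 = 0.0270

CI: 0.26913 ± 0.0270 = (0.242, 0.296)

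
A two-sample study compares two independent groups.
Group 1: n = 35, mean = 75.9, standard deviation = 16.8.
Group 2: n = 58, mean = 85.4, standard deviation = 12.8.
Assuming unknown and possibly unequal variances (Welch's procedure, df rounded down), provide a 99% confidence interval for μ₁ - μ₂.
(-18.29, -0.71)

Difference: x̄₁ - x̄₂ = -9.50
SE = √(s₁²/n₁ + s₂²/n₂) = √(16.8²/35 + 12.8²/58) = 3.2998
df = 57.76 → 57 (Welch–Satterthwaite, rounded down)
t* = 2.665

CI: -9.50 ± 2.665 · 3.2998 = -9.50 ± 8.79 = (-18.29, -0.71)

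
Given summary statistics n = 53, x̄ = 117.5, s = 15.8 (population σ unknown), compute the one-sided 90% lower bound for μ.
μ ≥ 114.68

Lower bound (one-sided):
t* = 1.298 (one-sided for 90%)
Lower bound = x̄ - t* · s/√n = 117.5 - 1.298 · 15.8/√53 = 114.68

We are 90% confident that μ ≥ 114.68.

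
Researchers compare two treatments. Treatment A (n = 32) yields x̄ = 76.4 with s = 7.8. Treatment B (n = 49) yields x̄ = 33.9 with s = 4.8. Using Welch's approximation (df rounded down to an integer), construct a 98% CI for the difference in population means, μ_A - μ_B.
(38.79, 46.21)

Difference: x̄₁ - x̄₂ = 42.50
SE = √(s₁²/n₁ + s₂²/n₂) = √(7.8²/32 + 4.8²/49) = 1.5400
df = 46.40 → 46 (Welch–Satterthwaite, rounded down)
t* = 2.410

CI: 42.50 ± 2.410 · 1.5400 = 42.50 ± 3.71 = (38.79, 46.21)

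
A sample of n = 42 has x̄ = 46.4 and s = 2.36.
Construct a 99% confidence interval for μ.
(45.42, 47.38)

t-interval (σ unknown):
df = n - 1 = 41
t* = 2.701 for 99% confidence

Margin of error = t* · s/√n = 2.701 · 2.36/√42 = 0.98

CI: (45.42, 47.38)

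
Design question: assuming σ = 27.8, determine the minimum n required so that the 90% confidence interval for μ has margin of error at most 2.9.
n ≥ 249

For margin E ≤ 2.9:
n ≥ (z* · σ / E)²
n ≥ (1.645 · 27.8 / 2.9)²
n ≥ 248.67

Minimum n = 249 (rounding up)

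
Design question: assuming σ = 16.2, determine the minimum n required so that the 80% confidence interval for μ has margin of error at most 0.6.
n ≥ 1199

For margin E ≤ 0.6:
n ≥ (z* · σ / E)²
n ≥ (1.282 · 16.2 / 0.6)²
n ≥ 1198.13

Minimum n = 1199 (rounding up)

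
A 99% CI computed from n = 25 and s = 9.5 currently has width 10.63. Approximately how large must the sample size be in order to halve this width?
n ≈ 100

CI width ∝ 1/√n
To reduce width by factor 2, need √n to grow by 2 → need 2² = 4 times as many samples.

Current: n = 25, width = 10.63
New: n = 100, width ≈ 4.99

Width reduced by factor of 10.63/4.99 = 2.13.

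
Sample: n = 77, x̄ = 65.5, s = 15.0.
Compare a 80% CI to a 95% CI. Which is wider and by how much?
95% CI is wider by 2.39

df = 76
80% CI: t* = 1.293, (63.29, 67.71), width = 2 · t* · s/√n = 4.42
95% CI: t* = 1.992, (62.09, 68.91), width = 2 · t* · s/√n = 6.81

The 95% CI is wider by 6.81 - 4.42 = 2.39.
Higher confidence requires a wider interval.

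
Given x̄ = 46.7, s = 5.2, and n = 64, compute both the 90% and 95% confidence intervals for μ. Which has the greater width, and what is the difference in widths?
95% CI is wider by 0.43

df = 63
90% CI: t* = 1.669, (45.62, 47.78), width = 2 · t* · s/√n = 2.17
95% CI: t* = 1.998, (45.40, 48.00), width = 2 · t* · s/√n = 2.60

The 95% CI is wider by 2.60 - 2.17 = 0.43.
Higher confidence requires a wider interval.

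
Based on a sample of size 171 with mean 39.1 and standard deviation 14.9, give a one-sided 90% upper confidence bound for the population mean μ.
μ ≤ 40.57

Upper bound (one-sided):
t* = 1.287 (one-sided for 90%)
Upper bound = x̄ + t* · s/√n = 39.1 + 1.287 · 14.9/√171 = 40.57

We are 90% confident that μ ≤ 40.57.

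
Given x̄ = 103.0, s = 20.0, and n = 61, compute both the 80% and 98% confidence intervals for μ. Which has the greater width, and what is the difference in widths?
98% CI is wider by 5.60

df = 60
80% CI: t* = 1.296, (99.68, 106.32), width = 2 · t* · s/√n = 6.64
98% CI: t* = 2.390, (96.88, 109.12), width = 2 · t* · s/√n = 12.24

The 98% CI is wider by 12.24 - 6.64 = 5.60.
Higher confidence requires a wider interval.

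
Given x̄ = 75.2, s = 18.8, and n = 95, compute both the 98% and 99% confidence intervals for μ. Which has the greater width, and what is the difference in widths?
99% CI is wider by 1.01

df = 94
98% CI: t* = 2.367, (70.63, 79.77), width = 2 · t* · s/√n = 9.13
99% CI: t* = 2.629, (70.13, 80.27), width = 2 · t* · s/√n = 10.14

The 99% CI is wider by 10.14 - 9.13 = 1.01.
Higher confidence requires a wider interval.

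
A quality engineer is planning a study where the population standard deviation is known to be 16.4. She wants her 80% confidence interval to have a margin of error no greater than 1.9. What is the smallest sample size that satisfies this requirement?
n ≥ 123

For margin E ≤ 1.9:
n ≥ (z* · σ / E)²
n ≥ (1.282 · 16.4 / 1.9)²
n ≥ 122.45

Minimum n = 123 (rounding up)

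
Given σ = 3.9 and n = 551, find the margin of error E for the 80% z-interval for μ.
Margin of error = 0.21

Margin of error = z* · σ/√n
= 1.282 · 3.9/√551
= 1.282 · 3.9/23.4734
= 0.21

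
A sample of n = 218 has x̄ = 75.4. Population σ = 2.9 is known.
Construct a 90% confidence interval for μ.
(75.08, 75.72)

z-interval (σ known):
z* = 1.645 for 90% confidence

Margin of error = z* · σ/√n = 1.645 · 2.9/√218 = 0.32

CI: (75.4 - 0.32, 75.4 + 0.32) = (75.08, 75.72)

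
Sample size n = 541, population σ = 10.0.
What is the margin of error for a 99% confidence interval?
Margin of error = 1.11

Margin of error = z* · σ/√n
= 2.576 · 10.0/√541
= 2.576 · 10.0/23.2594
= 1.11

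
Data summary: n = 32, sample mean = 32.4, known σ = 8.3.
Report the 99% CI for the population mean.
(28.62, 36.18)

z-interval (σ known):
z* = 2.576 for 99% confidence

Margin of error = z* · σ/√n = 2.576 · 8.3/√32 = 3.78

CI: (32.4 - 3.78, 32.4 + 3.78) = (28.62, 36.18)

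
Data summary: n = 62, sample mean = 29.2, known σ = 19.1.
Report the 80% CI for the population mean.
(26.09, 32.31)

z-interval (σ known):
z* = 1.282 for 80% confidence

Margin of error = z* · σ/√n = 1.282 · 19.1/√62 = 3.11

CI: (29.2 - 3.11, 29.2 + 3.11) = (26.09, 32.31)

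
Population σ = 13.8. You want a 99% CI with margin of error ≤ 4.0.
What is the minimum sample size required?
n ≥ 79

For margin E ≤ 4.0:
n ≥ (z* · σ / E)²
n ≥ (2.576 · 13.8 / 4.0)²
n ≥ 78.98

Minimum n = 79 (rounding up)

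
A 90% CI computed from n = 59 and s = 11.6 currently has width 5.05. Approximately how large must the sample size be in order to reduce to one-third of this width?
n ≈ 531

CI width ∝ 1/√n
To reduce width by factor 3, need √n to grow by 3 → need 3² = 9 times as many samples.

Current: n = 59, width = 5.05
New: n = 531, width ≈ 1.66

Width reduced by factor of 5.05/1.66 = 3.04.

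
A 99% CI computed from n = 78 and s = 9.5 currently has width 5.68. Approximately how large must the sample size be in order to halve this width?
n ≈ 312

CI width ∝ 1/√n
To reduce width by factor 2, need √n to grow by 2 → need 2² = 4 times as many samples.

Current: n = 78, width = 5.68
New: n = 312, width ≈ 2.79

Width reduced by factor of 5.68/2.79 = 2.04.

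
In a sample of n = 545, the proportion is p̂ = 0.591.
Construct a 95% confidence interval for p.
(0.550, 0.632)

Proportion CI:
SE = √(p̂(1-p̂)/n) = √(0.591 · 0.409 / 545) = 0.02106

z* = 1.960
Margin = z* · SE = 1.960 · 0.02106 = 0.0413

CI: 0.591 ± 0.0413 = (0.550, 0.632)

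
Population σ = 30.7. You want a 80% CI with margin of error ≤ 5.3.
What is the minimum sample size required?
n ≥ 56

For margin E ≤ 5.3:
n ≥ (z* · σ / E)²
n ≥ (1.282 · 30.7 / 5.3)²
n ≥ 55.14

Minimum n = 56 (rounding up)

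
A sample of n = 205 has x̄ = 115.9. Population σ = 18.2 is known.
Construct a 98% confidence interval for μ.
(112.94, 118.86)

z-interval (σ known):
z* = 2.326 for 98% confidence

Margin of error = z* · σ/√n = 2.326 · 18.2/√205 = 2.96

CI: (115.9 - 2.96, 115.9 + 2.96) = (112.94, 118.86)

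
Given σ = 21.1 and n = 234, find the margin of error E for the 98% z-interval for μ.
Margin of error = 3.21

Margin of error = z* · σ/√n
= 2.326 · 21.1/√234
= 2.326 · 21.1/15.2971
= 3.21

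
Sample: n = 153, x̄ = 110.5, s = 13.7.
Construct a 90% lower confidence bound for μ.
μ ≥ 109.07

Lower bound (one-sided):
t* = 1.287 (one-sided for 90%)
Lower bound = x̄ - t* · s/√n = 110.5 - 1.287 · 13.7/√153 = 109.07

We are 90% confident that μ ≥ 109.07.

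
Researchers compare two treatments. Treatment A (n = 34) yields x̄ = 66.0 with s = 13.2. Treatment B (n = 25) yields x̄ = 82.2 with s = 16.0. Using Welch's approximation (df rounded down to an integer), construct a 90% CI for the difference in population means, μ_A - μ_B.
(-22.78, -9.62)

Difference: x̄₁ - x̄₂ = -16.20
SE = √(s₁²/n₁ + s₂²/n₂) = √(13.2²/34 + 16.0²/25) = 3.9198
df = 45.71 → 45 (Welch–Satterthwaite, rounded down)
t* = 1.679

CI: -16.20 ± 1.679 · 3.9198 = -16.20 ± 6.58 = (-22.78, -9.62)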